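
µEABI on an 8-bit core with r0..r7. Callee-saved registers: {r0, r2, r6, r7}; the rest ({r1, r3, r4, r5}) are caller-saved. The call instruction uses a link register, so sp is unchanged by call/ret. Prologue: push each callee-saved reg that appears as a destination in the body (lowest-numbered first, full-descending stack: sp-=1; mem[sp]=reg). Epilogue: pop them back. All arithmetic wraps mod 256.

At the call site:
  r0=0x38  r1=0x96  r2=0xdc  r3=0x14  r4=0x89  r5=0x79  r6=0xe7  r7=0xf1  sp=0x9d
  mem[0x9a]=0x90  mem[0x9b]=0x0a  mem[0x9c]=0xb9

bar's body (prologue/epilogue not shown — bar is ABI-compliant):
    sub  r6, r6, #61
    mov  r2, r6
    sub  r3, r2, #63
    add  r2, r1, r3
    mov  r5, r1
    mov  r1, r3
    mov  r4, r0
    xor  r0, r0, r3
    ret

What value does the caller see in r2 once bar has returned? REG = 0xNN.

REG = 0xdc

prologue: push r0 → mem[0x9c]=0x38, sp=0x9c
prologue: push r2 → mem[0x9b]=0xdc, sp=0x9b
prologue: push r6 → mem[0x9a]=0xe7, sp=0x9a
body[0] sub  r6, r6, #61 → r6=0xaa
body[1] mov  r2, r6 → r2=0xaa
body[2] sub  r3, r2, #63 → r3=0x6b
body[3] add  r2, r1, r3 → r2=0x01
body[4] mov  r5, r1 → r5=0x96
body[5] mov  r1, r3 → r1=0x6b
body[6] mov  r4, r0 → r4=0x38
body[7] xor  r0, r0, r3 → r0=0x53
epilogue: pop r6=0xe7, sp=0x9b
epilogue: pop r2=0xdc, sp=0x9c
epilogue: pop r0=0x38, sp=0x9d
r2 is callee-saved → restored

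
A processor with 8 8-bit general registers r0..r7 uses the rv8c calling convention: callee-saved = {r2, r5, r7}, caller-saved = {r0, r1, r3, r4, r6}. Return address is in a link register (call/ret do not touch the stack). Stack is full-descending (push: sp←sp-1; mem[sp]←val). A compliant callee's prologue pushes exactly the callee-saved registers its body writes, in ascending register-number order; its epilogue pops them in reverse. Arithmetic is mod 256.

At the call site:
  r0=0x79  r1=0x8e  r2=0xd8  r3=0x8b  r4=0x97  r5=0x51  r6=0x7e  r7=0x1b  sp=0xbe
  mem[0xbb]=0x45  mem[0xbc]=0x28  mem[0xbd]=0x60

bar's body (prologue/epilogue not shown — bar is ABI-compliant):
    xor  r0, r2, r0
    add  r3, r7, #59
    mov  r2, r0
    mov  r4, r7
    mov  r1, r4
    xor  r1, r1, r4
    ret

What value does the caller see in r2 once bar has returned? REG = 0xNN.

prologue: push r2 -> mem[0xbd]=0xd8, sp=0xbd
body[0] xor  r0, r2, r0 -> r0=0xa1
body[1] add  r3, r7, #59 -> r3=0x56
body[2] mov  r2, r0 -> r2=0xa1
body[3] mov  r4, r7 -> r4=0x1b
body[4] mov  r1, r4 -> r1=0x1b
body[5] xor  r1, r1, r4 -> r1=0x00
epilogue: pop r2=0xd8, sp=0xbe
r2 is callee-saved -> restored

REG = 0xd8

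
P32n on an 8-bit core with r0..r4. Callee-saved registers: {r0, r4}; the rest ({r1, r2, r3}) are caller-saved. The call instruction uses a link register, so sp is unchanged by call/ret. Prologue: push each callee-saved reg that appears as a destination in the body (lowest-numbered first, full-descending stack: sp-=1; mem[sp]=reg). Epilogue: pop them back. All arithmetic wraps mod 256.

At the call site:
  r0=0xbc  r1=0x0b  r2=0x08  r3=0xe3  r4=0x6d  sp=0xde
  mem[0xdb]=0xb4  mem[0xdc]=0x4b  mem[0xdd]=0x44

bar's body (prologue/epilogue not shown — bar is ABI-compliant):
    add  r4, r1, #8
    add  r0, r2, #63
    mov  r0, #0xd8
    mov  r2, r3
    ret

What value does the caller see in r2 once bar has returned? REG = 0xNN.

prologue: push r0 -> mem[0xdd]=0xbc, sp=0xdd
prologue: push r4 -> mem[0xdc]=0x6d, sp=0xdc
body[0] add  r4, r1, #8 -> r4=0x13
body[1] add  r0, r2, #63 -> r0=0x47
body[2] mov  r0, #0xd8 -> r0=0xd8
body[3] mov  r2, r3 -> r2=0xe3
epilogue: pop r4=0x6d, sp=0xdd
epilogue: pop r0=0xbc, sp=0xde
r2 is caller-saved -> body value

REG = 0xe3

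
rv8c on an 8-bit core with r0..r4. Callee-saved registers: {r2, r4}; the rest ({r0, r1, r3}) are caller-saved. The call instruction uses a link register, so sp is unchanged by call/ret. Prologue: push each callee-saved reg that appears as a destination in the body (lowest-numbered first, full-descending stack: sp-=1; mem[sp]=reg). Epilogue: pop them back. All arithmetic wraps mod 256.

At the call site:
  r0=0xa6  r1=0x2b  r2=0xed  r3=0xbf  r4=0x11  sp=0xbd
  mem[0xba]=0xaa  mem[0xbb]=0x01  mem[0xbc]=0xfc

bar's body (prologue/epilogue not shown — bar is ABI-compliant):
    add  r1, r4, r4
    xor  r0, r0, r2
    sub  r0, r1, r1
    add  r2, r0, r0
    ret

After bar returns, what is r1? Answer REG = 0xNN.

prologue: push r2 → mem[0xbc]=0xed, sp=0xbc
body[0] add  r1, r4, r4 → r1=0x22
body[1] xor  r0, r0, r2 → r0=0x4b
body[2] sub  r0, r1, r1 → r0=0x00
body[3] add  r2, r0, r0 → r2=0x00
epilogue: pop r2=0xed, sp=0xbd
r1 is caller-saved → body value

REG = 0x22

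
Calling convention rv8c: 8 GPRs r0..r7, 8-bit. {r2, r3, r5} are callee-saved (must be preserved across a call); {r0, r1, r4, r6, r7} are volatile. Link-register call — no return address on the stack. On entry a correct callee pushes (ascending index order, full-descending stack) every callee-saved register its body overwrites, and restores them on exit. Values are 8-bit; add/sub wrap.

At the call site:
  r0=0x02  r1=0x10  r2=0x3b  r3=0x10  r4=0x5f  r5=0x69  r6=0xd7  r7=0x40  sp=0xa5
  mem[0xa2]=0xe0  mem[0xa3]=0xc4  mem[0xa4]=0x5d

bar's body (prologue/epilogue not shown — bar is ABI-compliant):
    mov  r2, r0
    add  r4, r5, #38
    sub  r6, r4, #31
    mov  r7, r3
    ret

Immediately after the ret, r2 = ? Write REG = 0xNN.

REG = 0x3b

prologue: push r2 -> mem[0xa4]=0x3b, sp=0xa4
body[0] mov  r2, r0 -> r2=0x02
body[1] add  r4, r5, #38 -> r4=0x8f
body[2] sub  r6, r4, #31 -> r6=0x70
body[3] mov  r7, r3 -> r7=0x10
epilogue: pop r2=0x3b, sp=0xa5
r2 is callee-saved -> restored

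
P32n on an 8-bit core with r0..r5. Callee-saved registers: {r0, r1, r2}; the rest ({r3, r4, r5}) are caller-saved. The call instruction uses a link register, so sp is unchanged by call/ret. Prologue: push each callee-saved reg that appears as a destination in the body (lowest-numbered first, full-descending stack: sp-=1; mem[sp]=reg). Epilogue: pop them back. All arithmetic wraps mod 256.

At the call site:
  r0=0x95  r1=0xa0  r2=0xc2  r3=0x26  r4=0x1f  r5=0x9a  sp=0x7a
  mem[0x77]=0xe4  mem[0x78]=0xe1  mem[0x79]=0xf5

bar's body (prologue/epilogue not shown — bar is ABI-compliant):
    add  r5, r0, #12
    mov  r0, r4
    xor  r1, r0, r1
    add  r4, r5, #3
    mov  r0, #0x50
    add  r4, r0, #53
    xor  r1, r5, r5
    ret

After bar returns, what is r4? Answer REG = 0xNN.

prologue: push r0 → mem[0x79]=0x95, sp=0x79
prologue: push r1 → mem[0x78]=0xa0, sp=0x78
body[0] add  r5, r0, #12 → r5=0xa1
body[1] mov  r0, r4 → r0=0x1f
body[2] xor  r1, r0, r1 → r1=0xbf
body[3] add  r4, r5, #3 → r4=0xa4
body[4] mov  r0, #0x50 → r0=0x50
body[5] add  r4, r0, #53 → r4=0x85
body[6] xor  r1, r5, r5 → r1=0x00
epilogue: pop r1=0xa0, sp=0x79
epilogue: pop r0=0x95, sp=0x7a
r4 is caller-saved → body value

REG = 0x85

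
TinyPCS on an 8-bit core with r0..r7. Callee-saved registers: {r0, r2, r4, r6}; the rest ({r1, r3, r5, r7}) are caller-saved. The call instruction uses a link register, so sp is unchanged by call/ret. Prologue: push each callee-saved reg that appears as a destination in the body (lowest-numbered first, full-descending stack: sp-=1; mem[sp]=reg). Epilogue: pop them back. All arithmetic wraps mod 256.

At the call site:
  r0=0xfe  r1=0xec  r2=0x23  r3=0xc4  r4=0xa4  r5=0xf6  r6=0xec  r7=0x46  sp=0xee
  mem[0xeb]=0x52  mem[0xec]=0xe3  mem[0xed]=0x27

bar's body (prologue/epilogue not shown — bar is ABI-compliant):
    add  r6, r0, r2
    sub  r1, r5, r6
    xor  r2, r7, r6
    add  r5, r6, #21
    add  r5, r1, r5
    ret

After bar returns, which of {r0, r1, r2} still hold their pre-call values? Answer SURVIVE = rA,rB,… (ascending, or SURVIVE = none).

SURVIVE = r0,r2

prologue: push r2 → mem[0xed]=0x23, sp=0xed
prologue: push r6 → mem[0xec]=0xec, sp=0xec
body[0] add  r6, r0, r2 → r6=0x21
body[1] sub  r1, r5, r6 → r1=0xd5
body[2] xor  r2, r7, r6 → r2=0x67
body[3] add  r5, r6, #21 → r5=0x36
body[4] add  r5, r1, r5 → r5=0x0b
epilogue: pop r6=0xec, sp=0xed
epilogue: pop r2=0x23, sp=0xee
r0: callee-saved, written=False
r1: caller-saved, written=True
r2: callee-saved, written=True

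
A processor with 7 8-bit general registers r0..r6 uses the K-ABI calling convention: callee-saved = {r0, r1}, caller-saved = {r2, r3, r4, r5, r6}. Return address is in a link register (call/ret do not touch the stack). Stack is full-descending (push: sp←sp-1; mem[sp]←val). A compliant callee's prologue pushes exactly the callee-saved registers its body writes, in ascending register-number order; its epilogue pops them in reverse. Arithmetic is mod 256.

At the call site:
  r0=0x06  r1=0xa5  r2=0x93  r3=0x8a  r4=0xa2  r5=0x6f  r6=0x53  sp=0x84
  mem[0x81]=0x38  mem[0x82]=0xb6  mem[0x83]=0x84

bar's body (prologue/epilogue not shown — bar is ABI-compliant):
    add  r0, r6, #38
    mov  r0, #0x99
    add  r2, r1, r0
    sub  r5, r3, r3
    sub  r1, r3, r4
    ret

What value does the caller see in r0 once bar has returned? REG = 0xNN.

REG = 0x06

prologue: push r0 → mem[0x83]=0x06, sp=0x83
prologue: push r1 → mem[0x82]=0xa5, sp=0x82
body[0] add  r0, r6, #38 → r0=0x79
body[1] mov  r0, #0x99 → r0=0x99
body[2] add  r2, r1, r0 → r2=0x3e
body[3] sub  r5, r3, r3 → r5=0x00
body[4] sub  r1, r3, r4 → r1=0xe8
epilogue: pop r1=0xa5, sp=0x83
epilogue: pop r0=0x06, sp=0x84
r0 is callee-saved → restored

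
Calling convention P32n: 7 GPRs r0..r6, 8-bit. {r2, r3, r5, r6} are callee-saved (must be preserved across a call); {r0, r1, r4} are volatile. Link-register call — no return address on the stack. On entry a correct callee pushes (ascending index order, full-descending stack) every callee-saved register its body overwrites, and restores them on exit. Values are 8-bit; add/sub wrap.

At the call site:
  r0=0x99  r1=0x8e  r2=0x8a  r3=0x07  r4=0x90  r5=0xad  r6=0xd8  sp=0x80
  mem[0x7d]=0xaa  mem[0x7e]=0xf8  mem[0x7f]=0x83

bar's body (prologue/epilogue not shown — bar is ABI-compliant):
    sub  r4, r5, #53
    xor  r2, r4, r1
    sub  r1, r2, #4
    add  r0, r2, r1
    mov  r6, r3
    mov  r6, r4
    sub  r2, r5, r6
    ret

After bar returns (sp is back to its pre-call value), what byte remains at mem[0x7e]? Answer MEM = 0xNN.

prologue: push r2 → mem[0x7f]=0x8a, sp=0x7f
prologue: push r6 → mem[0x7e]=0xd8, sp=0x7e
body[0] sub  r4, r5, #53 → r4=0x78
body[1] xor  r2, r4, r1 → r2=0xf6
body[2] sub  r1, r2, #4 → r1=0xf2
body[3] add  r0, r2, r1 → r0=0xe8
body[4] mov  r6, r3 → r6=0x07
body[5] mov  r6, r4 → r6=0x78
body[6] sub  r2, r5, r6 → r2=0x35
epilogue: pop r6=0xd8, sp=0x7f
epilogue: pop r2=0x8a, sp=0x80
prologue pushed ['r2', 'r6'] at ['0x7f', '0x7e']

MEM = 0xd8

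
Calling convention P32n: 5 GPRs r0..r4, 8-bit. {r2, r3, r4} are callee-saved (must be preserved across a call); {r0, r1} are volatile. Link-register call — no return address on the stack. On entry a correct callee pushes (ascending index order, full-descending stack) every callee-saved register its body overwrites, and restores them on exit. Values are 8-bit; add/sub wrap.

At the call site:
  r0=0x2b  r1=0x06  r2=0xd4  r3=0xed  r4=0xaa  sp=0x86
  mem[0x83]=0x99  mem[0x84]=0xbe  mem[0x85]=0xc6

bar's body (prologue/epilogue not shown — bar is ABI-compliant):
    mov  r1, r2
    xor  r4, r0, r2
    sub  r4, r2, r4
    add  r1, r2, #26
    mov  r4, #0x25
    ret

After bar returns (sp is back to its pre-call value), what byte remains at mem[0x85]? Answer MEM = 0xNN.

prologue: push r4 -> mem[0x85]=0xaa, sp=0x85
body[0] mov  r1, r2 -> r1=0xd4
body[1] xor  r4, r0, r2 -> r4=0xff
body[2] sub  r4, r2, r4 -> r4=0xd5
body[3] add  r1, r2, #26 -> r1=0xee
body[4] mov  r4, #0x25 -> r4=0x25
epilogue: pop r4=0xaa, sp=0x86
prologue pushed ['r4'] at ['0x85']

MEM = 0xaa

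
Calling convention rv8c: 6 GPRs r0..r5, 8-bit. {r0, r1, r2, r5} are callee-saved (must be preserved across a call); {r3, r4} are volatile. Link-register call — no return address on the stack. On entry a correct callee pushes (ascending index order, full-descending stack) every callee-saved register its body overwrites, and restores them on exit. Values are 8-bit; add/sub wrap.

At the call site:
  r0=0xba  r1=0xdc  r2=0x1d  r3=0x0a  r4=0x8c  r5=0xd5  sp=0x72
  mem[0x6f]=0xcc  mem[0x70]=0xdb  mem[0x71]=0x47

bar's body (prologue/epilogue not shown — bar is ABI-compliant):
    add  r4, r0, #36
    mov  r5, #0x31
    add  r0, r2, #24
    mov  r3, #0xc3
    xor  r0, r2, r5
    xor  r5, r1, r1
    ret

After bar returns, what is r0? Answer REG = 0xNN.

prologue: push r0 → mem[0x71]=0xba, sp=0x71
prologue: push r5 → mem[0x70]=0xd5, sp=0x70
body[0] add  r4, r0, #36 → r4=0xde
body[1] mov  r5, #0x31 → r5=0x31
body[2] add  r0, r2, #24 → r0=0x35
body[3] mov  r3, #0xc3 → r3=0xc3
body[4] xor  r0, r2, r5 → r0=0x2c
body[5] xor  r5, r1, r1 → r5=0x00
epilogue: pop r5=0xd5, sp=0x71
epilogue: pop r0=0xba, sp=0x72
r0 is callee-saved → restored

REG = 0xba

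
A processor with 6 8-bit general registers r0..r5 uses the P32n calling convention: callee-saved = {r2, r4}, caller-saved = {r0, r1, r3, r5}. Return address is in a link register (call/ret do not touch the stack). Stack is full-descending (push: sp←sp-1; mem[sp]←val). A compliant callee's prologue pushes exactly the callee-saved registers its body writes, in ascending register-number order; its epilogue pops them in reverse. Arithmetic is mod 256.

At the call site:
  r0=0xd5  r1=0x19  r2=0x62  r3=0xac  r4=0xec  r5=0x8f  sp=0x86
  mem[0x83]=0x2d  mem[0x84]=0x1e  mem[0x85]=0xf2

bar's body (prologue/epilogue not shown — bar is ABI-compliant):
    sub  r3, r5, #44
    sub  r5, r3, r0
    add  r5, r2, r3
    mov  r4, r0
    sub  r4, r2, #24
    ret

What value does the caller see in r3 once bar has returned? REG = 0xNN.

REG = 0x63

prologue: push r4 → mem[0x85]=0xec, sp=0x85
body[0] sub  r3, r5, #44 → r3=0x63
body[1] sub  r5, r3, r0 → r5=0x8e
body[2] add  r5, r2, r3 → r5=0xc5
body[3] mov  r4, r0 → r4=0xd5
body[4] sub  r4, r2, #24 → r4=0x4a
epilogue: pop r4=0xec, sp=0x86
r3 is caller-saved → body value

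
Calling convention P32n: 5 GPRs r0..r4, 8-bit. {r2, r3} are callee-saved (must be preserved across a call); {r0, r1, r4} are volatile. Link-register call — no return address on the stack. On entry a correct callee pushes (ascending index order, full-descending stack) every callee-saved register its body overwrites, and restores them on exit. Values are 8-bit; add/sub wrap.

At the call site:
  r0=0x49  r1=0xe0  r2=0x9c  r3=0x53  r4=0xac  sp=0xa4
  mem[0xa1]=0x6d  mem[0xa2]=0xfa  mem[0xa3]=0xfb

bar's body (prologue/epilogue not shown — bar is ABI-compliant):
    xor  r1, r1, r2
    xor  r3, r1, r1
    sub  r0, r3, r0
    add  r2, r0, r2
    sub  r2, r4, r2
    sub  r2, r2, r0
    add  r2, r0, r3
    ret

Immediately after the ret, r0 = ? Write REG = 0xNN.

prologue: push r2 → mem[0xa3]=0x9c, sp=0xa3
prologue: push r3 → mem[0xa2]=0x53, sp=0xa2
body[0] xor  r1, r1, r2 → r1=0x7c
body[1] xor  r3, r1, r1 → r3=0x00
body[2] sub  r0, r3, r0 → r0=0xb7
body[3] add  r2, r0, r2 → r2=0x53
body[4] sub  r2, r4, r2 → r2=0x59
body[5] sub  r2, r2, r0 → r2=0xa2
body[6] add  r2, r0, r3 → r2=0xb7
epilogue: pop r3=0x53, sp=0xa3
epilogue: pop r2=0x9c, sp=0xa4
r0 is caller-saved → body value

REG = 0xb7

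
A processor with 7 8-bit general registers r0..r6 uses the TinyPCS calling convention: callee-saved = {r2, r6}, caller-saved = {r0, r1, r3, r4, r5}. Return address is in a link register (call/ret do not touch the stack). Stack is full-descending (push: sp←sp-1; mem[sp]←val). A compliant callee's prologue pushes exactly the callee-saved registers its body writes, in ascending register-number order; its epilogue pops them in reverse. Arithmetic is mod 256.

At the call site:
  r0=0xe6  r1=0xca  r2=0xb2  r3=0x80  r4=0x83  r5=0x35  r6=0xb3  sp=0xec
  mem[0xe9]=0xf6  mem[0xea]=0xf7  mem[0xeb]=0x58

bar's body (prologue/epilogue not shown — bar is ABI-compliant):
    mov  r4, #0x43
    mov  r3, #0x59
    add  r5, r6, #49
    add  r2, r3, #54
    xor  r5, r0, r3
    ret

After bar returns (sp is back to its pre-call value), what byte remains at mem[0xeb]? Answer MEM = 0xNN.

MEM = 0xb2

prologue: push r2 → mem[0xeb]=0xb2, sp=0xeb
body[0] mov  r4, #0x43 → r4=0x43
body[1] mov  r3, #0x59 → r3=0x59
body[2] add  r5, r6, #49 → r5=0xe4
body[3] add  r2, r3, #54 → r2=0x8f
body[4] xor  r5, r0, r3 → r5=0xbf
epilogue: pop r2=0xb2, sp=0xec
prologue pushed ['r2'] at ['0xeb']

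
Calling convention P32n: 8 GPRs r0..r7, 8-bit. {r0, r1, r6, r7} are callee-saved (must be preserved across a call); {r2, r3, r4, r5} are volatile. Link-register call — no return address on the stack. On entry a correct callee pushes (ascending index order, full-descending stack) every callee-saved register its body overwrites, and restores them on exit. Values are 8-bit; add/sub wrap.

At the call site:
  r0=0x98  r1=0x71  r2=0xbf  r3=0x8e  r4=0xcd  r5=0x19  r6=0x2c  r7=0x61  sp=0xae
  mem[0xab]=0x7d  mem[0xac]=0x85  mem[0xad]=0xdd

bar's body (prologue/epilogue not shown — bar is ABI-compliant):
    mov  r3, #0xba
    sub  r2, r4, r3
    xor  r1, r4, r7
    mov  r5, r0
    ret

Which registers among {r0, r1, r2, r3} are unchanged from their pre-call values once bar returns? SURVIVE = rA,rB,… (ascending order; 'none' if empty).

prologue: push r1 -> mem[0xad]=0x71, sp=0xad
body[0] mov  r3, #0xba -> r3=0xba
body[1] sub  r2, r4, r3 -> r2=0x13
body[2] xor  r1, r4, r7 -> r1=0xac
body[3] mov  r5, r0 -> r5=0x98
epilogue: pop r1=0x71, sp=0xae
r0: callee-saved, written=False
r1: callee-saved, written=True
r2: caller-saved, written=True
r3: caller-saved, written=True

SURVIVE = r0,r1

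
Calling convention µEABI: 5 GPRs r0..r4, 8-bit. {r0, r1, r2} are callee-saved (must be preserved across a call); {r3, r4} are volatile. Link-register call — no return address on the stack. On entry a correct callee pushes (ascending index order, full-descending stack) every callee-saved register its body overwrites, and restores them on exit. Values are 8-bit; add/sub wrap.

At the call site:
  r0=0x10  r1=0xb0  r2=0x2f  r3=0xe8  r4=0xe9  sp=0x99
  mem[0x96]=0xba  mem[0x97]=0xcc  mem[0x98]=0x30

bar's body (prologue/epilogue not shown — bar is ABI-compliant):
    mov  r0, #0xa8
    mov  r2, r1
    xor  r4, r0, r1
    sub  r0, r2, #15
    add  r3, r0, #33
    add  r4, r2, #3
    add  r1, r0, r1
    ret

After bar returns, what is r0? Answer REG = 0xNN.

prologue: push r0 -> mem[0x98]=0x10, sp=0x98
prologue: push r1 -> mem[0x97]=0xb0, sp=0x97
prologue: push r2 -> mem[0x96]=0x2f, sp=0x96
body[0] mov  r0, #0xa8 -> r0=0xa8
body[1] mov  r2, r1 -> r2=0xb0
body[2] xor  r4, r0, r1 -> r4=0x18
body[3] sub  r0, r2, #15 -> r0=0xa1
body[4] add  r3, r0, #33 -> r3=0xc2
body[5] add  r4, r2, #3 -> r4=0xb3
body[6] add  r1, r0, r1 -> r1=0x51
epilogue: pop r2=0x2f, sp=0x97
epilogue: pop r1=0xb0, sp=0x98
epilogue: pop r0=0x10, sp=0x99
r0 is callee-saved -> restored

REG = 0x10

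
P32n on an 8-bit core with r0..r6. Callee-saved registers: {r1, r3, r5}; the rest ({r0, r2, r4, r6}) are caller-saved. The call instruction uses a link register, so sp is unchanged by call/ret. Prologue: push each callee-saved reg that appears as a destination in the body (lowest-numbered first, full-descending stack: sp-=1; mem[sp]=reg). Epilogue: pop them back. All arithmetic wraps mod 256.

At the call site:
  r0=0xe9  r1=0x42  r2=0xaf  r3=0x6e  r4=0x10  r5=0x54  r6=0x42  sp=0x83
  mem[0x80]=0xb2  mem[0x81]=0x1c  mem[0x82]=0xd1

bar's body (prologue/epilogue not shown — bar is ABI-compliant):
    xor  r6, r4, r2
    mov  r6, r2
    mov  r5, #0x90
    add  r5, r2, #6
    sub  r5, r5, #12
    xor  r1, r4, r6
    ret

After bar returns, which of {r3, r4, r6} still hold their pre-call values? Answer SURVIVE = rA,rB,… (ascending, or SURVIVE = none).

prologue: push r1 → mem[0x82]=0x42, sp=0x82
prologue: push r5 → mem[0x81]=0x54, sp=0x81
body[0] xor  r6, r4, r2 → r6=0xbf
body[1] mov  r6, r2 → r6=0xaf
body[2] mov  r5, #0x90 → r5=0x90
body[3] add  r5, r2, #6 → r5=0xb5
body[4] sub  r5, r5, #12 → r5=0xa9
body[5] xor  r1, r4, r6 → r1=0xbf
epilogue: pop r5=0x54, sp=0x82
epilogue: pop r1=0x42, sp=0x83
r3: callee-saved, written=False
r4: caller-saved, written=False
r6: caller-saved, written=True

SURVIVE = r3,r4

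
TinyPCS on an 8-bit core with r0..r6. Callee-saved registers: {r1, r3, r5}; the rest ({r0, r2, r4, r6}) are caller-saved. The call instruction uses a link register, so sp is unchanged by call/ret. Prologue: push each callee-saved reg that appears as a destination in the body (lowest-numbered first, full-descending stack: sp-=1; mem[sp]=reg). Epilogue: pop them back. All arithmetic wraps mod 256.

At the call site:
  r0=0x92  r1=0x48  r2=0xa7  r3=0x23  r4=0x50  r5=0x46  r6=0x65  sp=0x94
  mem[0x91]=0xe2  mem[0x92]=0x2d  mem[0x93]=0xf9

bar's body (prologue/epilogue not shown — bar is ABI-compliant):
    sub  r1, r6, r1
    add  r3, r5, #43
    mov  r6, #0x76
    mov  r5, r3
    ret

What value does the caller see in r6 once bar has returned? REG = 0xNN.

prologue: push r1 -> mem[0x93]=0x48, sp=0x93
prologue: push r3 -> mem[0x92]=0x23, sp=0x92
prologue: push r5 -> mem[0x91]=0x46, sp=0x91
body[0] sub  r1, r6, r1 -> r1=0x1d
body[1] add  r3, r5, #43 -> r3=0x71
body[2] mov  r6, #0x76 -> r6=0x76
body[3] mov  r5, r3 -> r5=0x71
epilogue: pop r5=0x46, sp=0x92
epilogue: pop r3=0x23, sp=0x93
epilogue: pop r1=0x48, sp=0x94
r6 is caller-saved -> body value

REG = 0x76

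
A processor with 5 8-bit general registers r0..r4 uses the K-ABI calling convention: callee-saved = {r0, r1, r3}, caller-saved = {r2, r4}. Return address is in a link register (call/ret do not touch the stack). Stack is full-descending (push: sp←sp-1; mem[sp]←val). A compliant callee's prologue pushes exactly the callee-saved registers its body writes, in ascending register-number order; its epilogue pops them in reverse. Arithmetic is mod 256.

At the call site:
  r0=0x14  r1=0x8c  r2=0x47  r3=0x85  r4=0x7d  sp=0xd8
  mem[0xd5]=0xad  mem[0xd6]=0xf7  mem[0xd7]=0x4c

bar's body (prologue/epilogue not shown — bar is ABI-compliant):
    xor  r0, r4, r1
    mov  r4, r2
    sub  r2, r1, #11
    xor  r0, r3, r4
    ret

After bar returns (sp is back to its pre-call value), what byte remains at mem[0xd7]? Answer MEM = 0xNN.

MEM = 0x14

prologue: push r0 -> mem[0xd7]=0x14, sp=0xd7
body[0] xor  r0, r4, r1 -> r0=0xf1
body[1] mov  r4, r2 -> r4=0x47
body[2] sub  r2, r1, #11 -> r2=0x81
body[3] xor  r0, r3, r4 -> r0=0xc2
epilogue: pop r0=0x14, sp=0xd8
prologue pushed ['r0'] at ['0xd7']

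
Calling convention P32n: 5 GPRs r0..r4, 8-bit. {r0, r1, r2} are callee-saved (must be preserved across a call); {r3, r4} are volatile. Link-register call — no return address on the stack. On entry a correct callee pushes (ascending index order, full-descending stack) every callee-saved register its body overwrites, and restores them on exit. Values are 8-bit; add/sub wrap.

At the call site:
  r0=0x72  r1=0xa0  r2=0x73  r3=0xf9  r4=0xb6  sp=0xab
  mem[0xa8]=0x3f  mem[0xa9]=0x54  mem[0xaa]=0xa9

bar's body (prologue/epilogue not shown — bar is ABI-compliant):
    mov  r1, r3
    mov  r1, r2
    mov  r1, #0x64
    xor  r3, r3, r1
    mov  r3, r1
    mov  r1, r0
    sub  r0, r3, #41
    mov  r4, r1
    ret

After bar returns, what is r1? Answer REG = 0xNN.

REG = 0xa0

prologue: push r0 -> mem[0xaa]=0x72, sp=0xaa
prologue: push r1 -> mem[0xa9]=0xa0, sp=0xa9
body[0] mov  r1, r3 -> r1=0xf9
body[1] mov  r1, r2 -> r1=0x73
body[2] mov  r1, #0x64 -> r1=0x64
body[3] xor  r3, r3, r1 -> r3=0x9d
body[4] mov  r3, r1 -> r3=0x64
body[5] mov  r1, r0 -> r1=0x72
body[6] sub  r0, r3, #41 -> r0=0x3b
body[7] mov  r4, r1 -> r4=0x72
epilogue: pop r1=0xa0, sp=0xaa
epilogue: pop r0=0x72, sp=0xab
r1 is callee-saved -> restored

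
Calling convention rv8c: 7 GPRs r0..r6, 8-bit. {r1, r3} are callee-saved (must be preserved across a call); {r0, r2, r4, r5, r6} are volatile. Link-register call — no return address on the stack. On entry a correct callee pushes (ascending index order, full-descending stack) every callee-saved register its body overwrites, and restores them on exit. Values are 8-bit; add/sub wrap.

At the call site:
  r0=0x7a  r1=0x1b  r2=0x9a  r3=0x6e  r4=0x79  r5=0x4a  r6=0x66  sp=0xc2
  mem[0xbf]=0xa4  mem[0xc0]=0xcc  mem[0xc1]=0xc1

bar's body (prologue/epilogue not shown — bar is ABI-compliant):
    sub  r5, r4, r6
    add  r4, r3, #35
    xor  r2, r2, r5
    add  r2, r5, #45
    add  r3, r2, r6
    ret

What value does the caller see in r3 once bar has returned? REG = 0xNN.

REG = 0x6e

prologue: push r3 -> mem[0xc1]=0x6e, sp=0xc1
body[0] sub  r5, r4, r6 -> r5=0x13
body[1] add  r4, r3, #35 -> r4=0x91
body[2] xor  r2, r2, r5 -> r2=0x89
body[3] add  r2, r5, #45 -> r2=0x40
body[4] add  r3, r2, r6 -> r3=0xa6
epilogue: pop r3=0x6e, sp=0xc2
r3 is callee-saved -> restored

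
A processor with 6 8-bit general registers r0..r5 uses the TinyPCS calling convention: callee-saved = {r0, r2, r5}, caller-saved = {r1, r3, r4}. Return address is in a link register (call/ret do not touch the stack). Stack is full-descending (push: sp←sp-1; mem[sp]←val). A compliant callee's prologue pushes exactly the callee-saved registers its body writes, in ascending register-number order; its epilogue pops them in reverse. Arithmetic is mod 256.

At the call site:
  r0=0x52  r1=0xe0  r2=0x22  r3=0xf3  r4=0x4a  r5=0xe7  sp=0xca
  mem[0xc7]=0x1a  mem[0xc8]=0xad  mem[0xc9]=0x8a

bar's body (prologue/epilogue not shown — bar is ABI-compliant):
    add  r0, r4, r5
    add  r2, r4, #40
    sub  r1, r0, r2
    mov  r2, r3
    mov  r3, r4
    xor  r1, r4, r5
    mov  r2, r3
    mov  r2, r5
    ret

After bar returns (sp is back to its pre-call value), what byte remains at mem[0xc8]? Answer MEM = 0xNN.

prologue: push r0 → mem[0xc9]=0x52, sp=0xc9
prologue: push r2 → mem[0xc8]=0x22, sp=0xc8
body[0] add  r0, r4, r5 → r0=0x31
body[1] add  r2, r4, #40 → r2=0x72
body[2] sub  r1, r0, r2 → r1=0xbf
body[3] mov  r2, r3 → r2=0xf3
body[4] mov  r3, r4 → r3=0x4a
body[5] xor  r1, r4, r5 → r1=0xad
body[6] mov  r2, r3 → r2=0x4a
body[7] mov  r2, r5 → r2=0xe7
epilogue: pop r2=0x22, sp=0xc9
epilogue: pop r0=0x52, sp=0xca
prologue pushed ['r0', 'r2'] at ['0xc9', '0xc8']

MEM = 0x22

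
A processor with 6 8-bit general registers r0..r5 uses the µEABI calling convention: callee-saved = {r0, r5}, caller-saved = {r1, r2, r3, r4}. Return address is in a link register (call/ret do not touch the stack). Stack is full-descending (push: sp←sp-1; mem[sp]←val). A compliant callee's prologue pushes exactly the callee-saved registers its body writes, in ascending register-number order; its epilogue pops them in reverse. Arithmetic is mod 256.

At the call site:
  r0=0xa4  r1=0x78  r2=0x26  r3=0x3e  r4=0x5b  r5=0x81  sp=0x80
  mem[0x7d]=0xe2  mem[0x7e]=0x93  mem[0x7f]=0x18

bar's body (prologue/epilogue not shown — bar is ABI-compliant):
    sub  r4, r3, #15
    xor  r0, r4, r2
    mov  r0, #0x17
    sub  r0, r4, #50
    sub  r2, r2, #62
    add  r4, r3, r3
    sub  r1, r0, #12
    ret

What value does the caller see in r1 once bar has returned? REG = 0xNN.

prologue: push r0 → mem[0x7f]=0xa4, sp=0x7f
body[0] sub  r4, r3, #15 → r4=0x2f
body[1] xor  r0, r4, r2 → r0=0x09
body[2] mov  r0, #0x17 → r0=0x17
body[3] sub  r0, r4, #50 → r0=0xfd
body[4] sub  r2, r2, #62 → r2=0xe8
body[5] add  r4, r3, r3 → r4=0x7c
body[6] sub  r1, r0, #12 → r1=0xf1
epilogue: pop r0=0xa4, sp=0x80
r1 is caller-saved → body value

REG = 0xf1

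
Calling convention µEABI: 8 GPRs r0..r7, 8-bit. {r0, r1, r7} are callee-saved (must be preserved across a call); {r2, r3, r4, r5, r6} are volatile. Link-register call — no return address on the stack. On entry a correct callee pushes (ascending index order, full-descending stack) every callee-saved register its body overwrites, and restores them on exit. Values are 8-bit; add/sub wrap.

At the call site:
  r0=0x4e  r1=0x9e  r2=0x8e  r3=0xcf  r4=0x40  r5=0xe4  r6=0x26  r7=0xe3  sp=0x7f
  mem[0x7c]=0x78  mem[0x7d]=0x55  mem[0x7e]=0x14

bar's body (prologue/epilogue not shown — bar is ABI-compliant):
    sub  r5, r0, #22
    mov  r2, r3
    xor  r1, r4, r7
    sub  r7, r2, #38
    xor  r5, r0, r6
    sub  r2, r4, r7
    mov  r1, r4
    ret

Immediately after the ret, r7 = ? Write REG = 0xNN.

REG = 0xe3

prologue: push r1 -> mem[0x7e]=0x9e, sp=0x7e
prologue: push r7 -> mem[0x7d]=0xe3, sp=0x7d
body[0] sub  r5, r0, #22 -> r5=0x38
body[1] mov  r2, r3 -> r2=0xcf
body[2] xor  r1, r4, r7 -> r1=0xa3
body[3] sub  r7, r2, #38 -> r7=0xa9
body[4] xor  r5, r0, r6 -> r5=0x68
body[5] sub  r2, r4, r7 -> r2=0x97
body[6] mov  r1, r4 -> r1=0x40
epilogue: pop r7=0xe3, sp=0x7e
epilogue: pop r1=0x9e, sp=0x7f
r7 is callee-saved -> restored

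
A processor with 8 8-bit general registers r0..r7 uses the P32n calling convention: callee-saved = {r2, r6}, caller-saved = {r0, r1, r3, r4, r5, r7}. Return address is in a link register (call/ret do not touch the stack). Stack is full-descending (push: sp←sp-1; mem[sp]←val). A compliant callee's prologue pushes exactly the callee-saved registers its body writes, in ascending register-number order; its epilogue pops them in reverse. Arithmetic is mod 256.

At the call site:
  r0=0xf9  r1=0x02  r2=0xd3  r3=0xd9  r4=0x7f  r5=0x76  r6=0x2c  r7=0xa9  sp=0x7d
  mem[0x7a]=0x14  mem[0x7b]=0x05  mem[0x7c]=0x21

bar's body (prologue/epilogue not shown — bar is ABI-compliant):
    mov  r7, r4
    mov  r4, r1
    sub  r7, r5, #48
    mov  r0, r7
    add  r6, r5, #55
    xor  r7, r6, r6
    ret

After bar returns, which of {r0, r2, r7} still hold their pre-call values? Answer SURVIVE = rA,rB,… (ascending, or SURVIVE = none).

prologue: push r6 → mem[0x7c]=0x2c, sp=0x7c
body[0] mov  r7, r4 → r7=0x7f
body[1] mov  r4, r1 → r4=0x02
body[2] sub  r7, r5, #48 → r7=0x46
body[3] mov  r0, r7 → r0=0x46
body[4] add  r6, r5, #55 → r6=0xad
body[5] xor  r7, r6, r6 → r7=0x00
epilogue: pop r6=0x2c, sp=0x7d
r0: caller-saved, written=True
r2: callee-saved, written=False
r7: caller-saved, written=True

SURVIVE = r2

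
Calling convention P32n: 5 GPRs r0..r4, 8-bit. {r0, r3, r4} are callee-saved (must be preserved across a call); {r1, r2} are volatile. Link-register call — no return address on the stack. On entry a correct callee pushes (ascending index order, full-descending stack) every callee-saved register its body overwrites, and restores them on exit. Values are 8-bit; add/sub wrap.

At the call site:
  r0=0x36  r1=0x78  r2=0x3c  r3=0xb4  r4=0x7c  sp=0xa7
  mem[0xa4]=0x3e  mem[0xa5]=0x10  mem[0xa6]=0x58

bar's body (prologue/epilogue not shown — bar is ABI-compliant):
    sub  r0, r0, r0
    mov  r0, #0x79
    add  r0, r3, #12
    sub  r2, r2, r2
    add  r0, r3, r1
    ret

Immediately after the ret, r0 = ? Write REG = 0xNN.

REG = 0x36

prologue: push r0 -> mem[0xa6]=0x36, sp=0xa6
body[0] sub  r0, r0, r0 -> r0=0x00
body[1] mov  r0, #0x79 -> r0=0x79
body[2] add  r0, r3, #12 -> r0=0xc0
body[3] sub  r2, r2, r2 -> r2=0x00
body[4] add  r0, r3, r1 -> r0=0x2c
epilogue: pop r0=0x36, sp=0xa7
r0 is callee-saved -> restored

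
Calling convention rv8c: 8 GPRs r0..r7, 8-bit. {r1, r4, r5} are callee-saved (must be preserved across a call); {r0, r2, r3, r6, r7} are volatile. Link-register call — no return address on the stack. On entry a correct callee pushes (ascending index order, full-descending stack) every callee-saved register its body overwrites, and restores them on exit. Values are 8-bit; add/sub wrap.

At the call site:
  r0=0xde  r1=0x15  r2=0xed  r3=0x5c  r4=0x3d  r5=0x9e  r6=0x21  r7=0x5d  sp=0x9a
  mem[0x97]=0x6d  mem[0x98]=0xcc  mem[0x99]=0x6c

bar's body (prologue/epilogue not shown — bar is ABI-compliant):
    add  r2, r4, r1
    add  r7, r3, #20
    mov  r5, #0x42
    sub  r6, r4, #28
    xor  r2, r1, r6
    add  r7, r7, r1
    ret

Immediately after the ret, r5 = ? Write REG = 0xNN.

REG = 0x9e

prologue: push r5 → mem[0x99]=0x9e, sp=0x99
body[0] add  r2, r4, r1 → r2=0x52
body[1] add  r7, r3, #20 → r7=0x70
body[2] mov  r5, #0x42 → r5=0x42
body[3] sub  r6, r4, #28 → r6=0x21
body[4] xor  r2, r1, r6 → r2=0x34
body[5] add  r7, r7, r1 → r7=0x85
epilogue: pop r5=0x9e, sp=0x9a
r5 is callee-saved → restored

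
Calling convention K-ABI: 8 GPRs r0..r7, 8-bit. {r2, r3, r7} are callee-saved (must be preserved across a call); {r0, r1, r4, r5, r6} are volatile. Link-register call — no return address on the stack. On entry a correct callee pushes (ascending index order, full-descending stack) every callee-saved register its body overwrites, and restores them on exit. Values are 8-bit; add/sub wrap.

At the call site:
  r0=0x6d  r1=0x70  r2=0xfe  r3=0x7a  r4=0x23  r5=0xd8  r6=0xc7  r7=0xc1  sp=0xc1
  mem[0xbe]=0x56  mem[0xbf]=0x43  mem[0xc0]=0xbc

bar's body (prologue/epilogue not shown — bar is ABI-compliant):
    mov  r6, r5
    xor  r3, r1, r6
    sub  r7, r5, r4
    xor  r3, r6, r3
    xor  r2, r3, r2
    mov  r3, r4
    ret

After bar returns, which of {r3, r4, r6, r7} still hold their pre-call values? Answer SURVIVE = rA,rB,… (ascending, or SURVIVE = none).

prologue: push r2 → mem[0xc0]=0xfe, sp=0xc0
prologue: push r3 → mem[0xbf]=0x7a, sp=0xbf
prologue: push r7 → mem[0xbe]=0xc1, sp=0xbe
body[0] mov  r6, r5 → r6=0xd8
body[1] xor  r3, r1, r6 → r3=0xa8
body[2] sub  r7, r5, r4 → r7=0xb5
body[3] xor  r3, r6, r3 → r3=0x70
body[4] xor  r2, r3, r2 → r2=0x8e
body[5] mov  r3, r4 → r3=0x23
epilogue: pop r7=0xc1, sp=0xbf
epilogue: pop r3=0x7a, sp=0xc0
epilogue: pop r2=0xfe, sp=0xc1
r3: callee-saved, written=True
r4: caller-saved, written=False
r6: caller-saved, written=True
r7: callee-saved, written=True

SURVIVE = r3,r4,r7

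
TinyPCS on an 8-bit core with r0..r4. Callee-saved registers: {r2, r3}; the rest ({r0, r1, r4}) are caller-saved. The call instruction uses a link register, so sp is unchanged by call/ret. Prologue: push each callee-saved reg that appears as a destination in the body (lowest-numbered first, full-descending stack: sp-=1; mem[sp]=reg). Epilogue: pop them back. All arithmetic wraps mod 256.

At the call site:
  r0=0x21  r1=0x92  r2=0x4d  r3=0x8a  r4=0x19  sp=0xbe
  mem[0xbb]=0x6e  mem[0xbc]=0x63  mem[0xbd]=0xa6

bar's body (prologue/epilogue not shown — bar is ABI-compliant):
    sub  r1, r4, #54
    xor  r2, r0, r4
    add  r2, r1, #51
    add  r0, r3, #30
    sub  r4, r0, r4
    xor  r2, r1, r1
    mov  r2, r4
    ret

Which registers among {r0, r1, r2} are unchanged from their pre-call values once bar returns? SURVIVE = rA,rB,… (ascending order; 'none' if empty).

prologue: push r2 → mem[0xbd]=0x4d, sp=0xbd
body[0] sub  r1, r4, #54 → r1=0xe3
body[1] xor  r2, r0, r4 → r2=0x38
body[2] add  r2, r1, #51 → r2=0x16
body[3] add  r0, r3, #30 → r0=0xa8
body[4] sub  r4, r0, r4 → r4=0x8f
body[5] xor  r2, r1, r1 → r2=0x00
body[6] mov  r2, r4 → r2=0x8f
epilogue: pop r2=0x4d, sp=0xbe
r0: caller-saved, written=True
r1: caller-saved, written=True
r2: callee-saved, written=True

SURVIVE = r2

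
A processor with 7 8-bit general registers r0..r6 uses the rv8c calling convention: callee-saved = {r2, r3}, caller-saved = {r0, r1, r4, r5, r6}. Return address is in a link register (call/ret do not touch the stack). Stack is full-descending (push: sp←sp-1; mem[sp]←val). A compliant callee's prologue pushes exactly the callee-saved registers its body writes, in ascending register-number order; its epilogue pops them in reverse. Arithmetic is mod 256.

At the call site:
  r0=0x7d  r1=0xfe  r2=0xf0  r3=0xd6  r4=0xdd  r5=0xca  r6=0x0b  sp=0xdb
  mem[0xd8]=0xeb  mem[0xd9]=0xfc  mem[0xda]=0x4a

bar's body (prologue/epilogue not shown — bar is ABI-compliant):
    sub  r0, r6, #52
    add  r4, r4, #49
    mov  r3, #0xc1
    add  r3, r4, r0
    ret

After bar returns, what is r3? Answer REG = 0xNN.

prologue: push r3 -> mem[0xda]=0xd6, sp=0xda
body[0] sub  r0, r6, #52 -> r0=0xd7
body[1] add  r4, r4, #49 -> r4=0x0e
body[2] mov  r3, #0xc1 -> r3=0xc1
body[3] add  r3, r4, r0 -> r3=0xe5
epilogue: pop r3=0xd6, sp=0xdb
r3 is callee-saved -> restored

REG = 0xd6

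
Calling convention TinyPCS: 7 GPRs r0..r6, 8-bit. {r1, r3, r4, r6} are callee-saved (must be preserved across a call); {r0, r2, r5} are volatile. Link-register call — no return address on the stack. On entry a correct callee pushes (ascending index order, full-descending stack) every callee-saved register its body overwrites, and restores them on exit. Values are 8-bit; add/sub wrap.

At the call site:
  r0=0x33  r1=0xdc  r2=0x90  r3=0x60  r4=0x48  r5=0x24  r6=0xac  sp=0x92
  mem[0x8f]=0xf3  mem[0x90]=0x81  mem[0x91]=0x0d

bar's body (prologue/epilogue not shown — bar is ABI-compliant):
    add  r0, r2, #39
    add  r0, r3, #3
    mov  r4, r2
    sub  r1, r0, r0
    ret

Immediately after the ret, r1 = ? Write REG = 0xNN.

prologue: push r1 -> mem[0x91]=0xdc, sp=0x91
prologue: push r4 -> mem[0x90]=0x48, sp=0x90
body[0] add  r0, r2, #39 -> r0=0xb7
body[1] add  r0, r3, #3 -> r0=0x63
body[2] mov  r4, r2 -> r4=0x90
body[3] sub  r1, r0, r0 -> r1=0x00
epilogue: pop r4=0x48, sp=0x91
epilogue: pop r1=0xdc, sp=0x92
r1 is callee-saved -> restored

REG = 0xdc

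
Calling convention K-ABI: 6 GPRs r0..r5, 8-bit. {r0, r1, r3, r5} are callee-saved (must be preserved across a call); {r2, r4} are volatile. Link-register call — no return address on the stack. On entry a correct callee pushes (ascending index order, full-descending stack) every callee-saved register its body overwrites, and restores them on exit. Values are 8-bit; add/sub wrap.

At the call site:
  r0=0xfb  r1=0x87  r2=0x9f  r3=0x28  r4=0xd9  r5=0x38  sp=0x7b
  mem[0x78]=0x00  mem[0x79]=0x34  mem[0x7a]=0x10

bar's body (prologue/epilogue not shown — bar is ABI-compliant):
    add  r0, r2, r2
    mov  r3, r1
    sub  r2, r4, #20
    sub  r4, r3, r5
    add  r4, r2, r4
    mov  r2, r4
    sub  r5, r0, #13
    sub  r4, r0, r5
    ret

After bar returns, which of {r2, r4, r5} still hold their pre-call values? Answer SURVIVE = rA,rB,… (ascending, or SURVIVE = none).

SURVIVE = r5

prologue: push r0 → mem[0x7a]=0xfb, sp=0x7a
prologue: push r3 → mem[0x79]=0x28, sp=0x79
prologue: push r5 → mem[0x78]=0x38, sp=0x78
body[0] add  r0, r2, r2 → r0=0x3e
body[1] mov  r3, r1 → r3=0x87
body[2] sub  r2, r4, #20 → r2=0xc5
body[3] sub  r4, r3, r5 → r4=0x4f
body[4] add  r4, r2, r4 → r4=0x14
body[5] mov  r2, r4 → r2=0x14
body[6] sub  r5, r0, #13 → r5=0x31
body[7] sub  r4, r0, r5 → r4=0x0d
epilogue: pop r5=0x38, sp=0x79
epilogue: pop r3=0x28, sp=0x7a
epilogue: pop r0=0xfb, sp=0x7b
r2: caller-saved, written=True
r4: caller-saved, written=True
r5: callee-saved, written=True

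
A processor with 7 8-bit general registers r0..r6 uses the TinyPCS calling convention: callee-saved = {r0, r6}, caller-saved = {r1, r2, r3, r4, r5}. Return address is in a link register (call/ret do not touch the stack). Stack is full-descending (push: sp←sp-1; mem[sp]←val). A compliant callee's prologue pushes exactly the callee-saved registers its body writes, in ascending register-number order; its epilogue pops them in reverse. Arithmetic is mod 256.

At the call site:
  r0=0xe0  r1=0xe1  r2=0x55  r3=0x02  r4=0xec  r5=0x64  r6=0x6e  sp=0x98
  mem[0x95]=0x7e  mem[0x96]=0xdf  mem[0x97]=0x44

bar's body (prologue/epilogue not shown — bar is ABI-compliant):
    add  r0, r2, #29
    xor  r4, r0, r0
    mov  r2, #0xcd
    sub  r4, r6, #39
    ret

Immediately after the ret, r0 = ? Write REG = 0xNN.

prologue: push r0 → mem[0x97]=0xe0, sp=0x97
body[0] add  r0, r2, #29 → r0=0x72
body[1] xor  r4, r0, r0 → r4=0x00
body[2] mov  r2, #0xcd → r2=0xcd
body[3] sub  r4, r6, #39 → r4=0x47
epilogue: pop r0=0xe0, sp=0x98
r0 is callee-saved → restored

REG = 0xe0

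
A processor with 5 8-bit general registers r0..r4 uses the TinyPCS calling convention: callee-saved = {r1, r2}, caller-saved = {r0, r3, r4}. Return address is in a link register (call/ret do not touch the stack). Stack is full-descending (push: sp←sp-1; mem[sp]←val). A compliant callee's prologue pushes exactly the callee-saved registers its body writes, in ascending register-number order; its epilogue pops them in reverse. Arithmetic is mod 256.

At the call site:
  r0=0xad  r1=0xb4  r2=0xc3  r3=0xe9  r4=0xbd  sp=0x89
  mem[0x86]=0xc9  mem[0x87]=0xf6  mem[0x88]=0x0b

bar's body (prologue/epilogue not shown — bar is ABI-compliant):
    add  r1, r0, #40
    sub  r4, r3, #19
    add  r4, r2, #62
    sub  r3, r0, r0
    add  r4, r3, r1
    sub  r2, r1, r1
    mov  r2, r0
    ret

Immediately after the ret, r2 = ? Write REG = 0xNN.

REG = 0xc3

prologue: push r1 → mem[0x88]=0xb4, sp=0x88
prologue: push r2 → mem[0x87]=0xc3, sp=0x87
body[0] add  r1, r0, #40 → r1=0xd5
body[1] sub  r4, r3, #19 → r4=0xd6
body[2] add  r4, r2, #62 → r4=0x01
body[3] sub  r3, r0, r0 → r3=0x00
body[4] add  r4, r3, r1 → r4=0xd5
body[5] sub  r2, r1, r1 → r2=0x00
body[6] mov  r2, r0 → r2=0xad
epilogue: pop r2=0xc3, sp=0x88
epilogue: pop r1=0xb4, sp=0x89
r2 is callee-saved → restored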